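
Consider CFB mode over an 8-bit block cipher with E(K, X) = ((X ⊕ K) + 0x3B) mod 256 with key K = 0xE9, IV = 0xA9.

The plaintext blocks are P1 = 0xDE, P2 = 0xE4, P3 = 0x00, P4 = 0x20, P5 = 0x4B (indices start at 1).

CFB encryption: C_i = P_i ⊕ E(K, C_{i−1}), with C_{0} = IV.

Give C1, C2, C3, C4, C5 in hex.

C1: E(K, 0xA9) = 0x7B; 0xDE ⊕ 0x7B = 0xA5.
C2: E(K, 0xA5) = 0x87; 0xE4 ⊕ 0x87 = 0x63.
C3: E(K, 0x63) = 0xC5; 0x00 ⊕ 0xC5 = 0xC5.
C4: E(K, 0xC5) = 0x67; 0x20 ⊕ 0x67 = 0x47.
C5: E(K, 0x47) = 0xE9; 0x4B ⊕ 0xE9 = 0xA2.

C1 = 0xA5, C2 = 0x63, C3 = 0xC5, C4 = 0x47, C5 = 0xA2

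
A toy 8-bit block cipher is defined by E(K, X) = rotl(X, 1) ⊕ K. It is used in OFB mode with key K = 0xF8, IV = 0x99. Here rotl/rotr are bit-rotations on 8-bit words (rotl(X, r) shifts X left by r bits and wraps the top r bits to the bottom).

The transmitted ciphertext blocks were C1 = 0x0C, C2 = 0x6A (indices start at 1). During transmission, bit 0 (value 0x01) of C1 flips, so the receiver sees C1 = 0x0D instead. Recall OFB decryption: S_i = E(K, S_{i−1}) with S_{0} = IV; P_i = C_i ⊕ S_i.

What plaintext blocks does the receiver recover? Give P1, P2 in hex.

P1 = 0xC6, P2 = 0x05

Only C1 changed, to 0x0D. In OFB, a change in C_i flips the same bit in P_i only; the keystream is unaffected. Decrypting the received ciphertext:
P1: S = E(K, 0x99) = 0xCB; 0x0D ⊕ 0xCB = 0xC6.
P2: S = E(K, 0xCB) = 0x6F; 0x6A ⊕ 0x6F = 0x05.
Blocks that differ from the original plaintext: P1.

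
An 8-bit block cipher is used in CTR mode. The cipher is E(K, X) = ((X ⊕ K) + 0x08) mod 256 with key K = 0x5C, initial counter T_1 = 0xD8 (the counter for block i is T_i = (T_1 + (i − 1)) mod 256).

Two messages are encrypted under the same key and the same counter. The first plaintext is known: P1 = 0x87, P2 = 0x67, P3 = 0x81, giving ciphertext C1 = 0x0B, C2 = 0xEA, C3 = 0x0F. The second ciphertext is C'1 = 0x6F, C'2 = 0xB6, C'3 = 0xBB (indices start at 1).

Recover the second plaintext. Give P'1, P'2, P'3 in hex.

In CTR with a reused counter, both messages share the same keystream S_i, so C_i ⊕ C'_i = P_i ⊕ P'_i and thus P'_i = P_i ⊕ C_i ⊕ C'_i.
P'1: 0x87 ⊕ 0x0B ⊕ 0x6F = 0xE3.
P'2: 0x67 ⊕ 0xEA ⊕ 0xB6 = 0x3B.
P'3: 0x81 ⊕ 0x0F ⊕ 0xBB = 0x35.

P'1 = 0xE3, P'2 = 0x3B, P'3 = 0x35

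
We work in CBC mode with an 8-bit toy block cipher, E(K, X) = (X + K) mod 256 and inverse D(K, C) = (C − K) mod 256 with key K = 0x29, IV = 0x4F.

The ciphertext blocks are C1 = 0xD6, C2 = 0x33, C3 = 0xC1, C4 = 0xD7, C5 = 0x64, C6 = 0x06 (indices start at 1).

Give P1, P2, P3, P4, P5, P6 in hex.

P1 = 0xE2, P2 = 0xDC, P3 = 0xAB, P4 = 0x6F, P5 = 0xEC, P6 = 0xB9

CBC decryption: P_i = D(K, C_i) ⊕ C_{i−1}, with C_{0} = IV.
P1: D(K, 0xD6) = 0xAD; 0xAD ⊕ 0x4F = 0xE2.
P2: D(K, 0x33) = 0x0A; 0x0A ⊕ 0xD6 = 0xDC.
P3: D(K, 0xC1) = 0x98; 0x98 ⊕ 0x33 = 0xAB.
P4: D(K, 0xD7) = 0xAE; 0xAE ⊕ 0xC1 = 0x6F.
P5: D(K, 0x64) = 0x3B; 0x3B ⊕ 0xD7 = 0xEC.
P6: D(K, 0x06) = 0xDD; 0xDD ⊕ 0x64 = 0xB9.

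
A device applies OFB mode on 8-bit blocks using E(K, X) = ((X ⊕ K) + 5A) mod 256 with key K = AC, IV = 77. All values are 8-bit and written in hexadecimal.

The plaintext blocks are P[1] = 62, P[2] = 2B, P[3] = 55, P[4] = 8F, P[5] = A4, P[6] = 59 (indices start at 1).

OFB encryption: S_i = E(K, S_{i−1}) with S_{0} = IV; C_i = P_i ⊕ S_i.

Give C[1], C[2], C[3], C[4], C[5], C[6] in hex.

C[1]: S = E(K, 77) = 35; 62 ⊕ 35 = 57.
C[2]: S = E(K, 35) = F3; 2B ⊕ F3 = D8.
C[3]: S = E(K, F3) = B9; 55 ⊕ B9 = EC.
C[4]: S = E(K, B9) = 6F; 8F ⊕ 6F = E0.
C[5]: S = E(K, 6F) = 1D; A4 ⊕ 1D = B9.
C[6]: S = E(K, 1D) = 0B; 59 ⊕ 0B = 52.

C[1] = 57, C[2] = D8, C[3] = EC, C[4] = E0, C[5] = B9, C[6] = 52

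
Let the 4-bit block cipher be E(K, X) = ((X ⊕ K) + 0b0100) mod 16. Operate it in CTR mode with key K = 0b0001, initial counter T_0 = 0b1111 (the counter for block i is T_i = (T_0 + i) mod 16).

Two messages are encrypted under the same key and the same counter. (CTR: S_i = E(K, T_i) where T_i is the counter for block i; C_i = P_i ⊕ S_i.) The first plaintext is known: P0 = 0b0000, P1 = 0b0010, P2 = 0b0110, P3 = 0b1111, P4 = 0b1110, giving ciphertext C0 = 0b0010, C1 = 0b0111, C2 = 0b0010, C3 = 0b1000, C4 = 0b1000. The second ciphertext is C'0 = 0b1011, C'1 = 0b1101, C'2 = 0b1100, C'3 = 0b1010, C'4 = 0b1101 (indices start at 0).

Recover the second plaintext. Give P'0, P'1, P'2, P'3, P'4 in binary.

In CTR with a reused counter, both messages share the same keystream S_i, so C_i ⊕ C'_i = P_i ⊕ P'_i and thus P'_i = P_i ⊕ C_i ⊕ C'_i.
P'0: 0b0000 ⊕ 0b0010 ⊕ 0b1011 = 0b1001.
P'1: 0b0010 ⊕ 0b0111 ⊕ 0b1101 = 0b1000.
P'2: 0b0110 ⊕ 0b0010 ⊕ 0b1100 = 0b1000.
P'3: 0b1111 ⊕ 0b1000 ⊕ 0b1010 = 0b1101.
P'4: 0b1110 ⊕ 0b1000 ⊕ 0b1101 = 0b1011.

P'0 = 0b1001, P'1 = 0b1000, P'2 = 0b1000, P'3 = 0b1101, P'4 = 0b1011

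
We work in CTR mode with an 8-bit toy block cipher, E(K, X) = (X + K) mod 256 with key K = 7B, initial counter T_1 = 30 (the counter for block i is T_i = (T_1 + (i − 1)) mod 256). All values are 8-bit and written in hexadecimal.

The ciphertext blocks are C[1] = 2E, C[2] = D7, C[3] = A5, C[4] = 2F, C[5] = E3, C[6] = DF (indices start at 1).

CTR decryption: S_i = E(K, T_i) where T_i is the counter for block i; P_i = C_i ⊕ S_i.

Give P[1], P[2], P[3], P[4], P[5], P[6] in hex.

P[1]: T = 30, S = E(K, T) = AB; 2E ⊕ AB = 85.
P[2]: T = 31, S = E(K, T) = AC; D7 ⊕ AC = 7B.
P[3]: T = 32, S = E(K, T) = AD; A5 ⊕ AD = 08.
P[4]: T = 33, S = E(K, T) = AE; 2F ⊕ AE = 81.
P[5]: T = 34, S = E(K, T) = AF; E3 ⊕ AF = 4C.
P[6]: T = 35, S = E(K, T) = B0; DF ⊕ B0 = 6F.

P[1] = 85, P[2] = 7B, P[3] = 08, P[4] = 81, P[5] = 4C, P[6] = 6F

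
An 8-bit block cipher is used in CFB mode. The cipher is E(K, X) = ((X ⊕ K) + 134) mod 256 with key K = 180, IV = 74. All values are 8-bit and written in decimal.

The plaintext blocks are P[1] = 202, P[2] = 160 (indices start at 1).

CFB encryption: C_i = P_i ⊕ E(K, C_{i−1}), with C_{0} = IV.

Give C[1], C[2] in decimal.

C[1]: E(K, 74) = 132; 202 ⊕ 132 = 78.
C[2]: E(K, 78) = 128; 160 ⊕ 128 = 32.

C[1] = 78, C[2] = 32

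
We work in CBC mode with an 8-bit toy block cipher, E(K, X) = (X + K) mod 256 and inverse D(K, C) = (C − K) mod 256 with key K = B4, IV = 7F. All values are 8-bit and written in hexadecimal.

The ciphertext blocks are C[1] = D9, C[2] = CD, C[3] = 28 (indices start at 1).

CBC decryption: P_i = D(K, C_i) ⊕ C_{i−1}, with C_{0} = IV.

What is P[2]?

P[2] = C0

P[2]: D(K, CD) = 19; 19 ⊕ D9 = C0.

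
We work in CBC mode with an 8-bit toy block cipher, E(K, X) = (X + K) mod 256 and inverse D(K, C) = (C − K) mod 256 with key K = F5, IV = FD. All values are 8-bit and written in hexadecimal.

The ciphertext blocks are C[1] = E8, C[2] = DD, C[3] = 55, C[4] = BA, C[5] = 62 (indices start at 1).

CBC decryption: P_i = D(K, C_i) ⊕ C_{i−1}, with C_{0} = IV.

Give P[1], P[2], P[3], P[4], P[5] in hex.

P[1] = 0E, P[2] = 00, P[3] = BD, P[4] = 90, P[5] = D7

P[1]: D(K, E8) = F3; F3 ⊕ FD = 0E.
P[2]: D(K, DD) = E8; E8 ⊕ E8 = 00.
P[3]: D(K, 55) = 60; 60 ⊕ DD = BD.
P[4]: D(K, BA) = C5; C5 ⊕ 55 = 90.
P[5]: D(K, 62) = 6D; 6D ⊕ BA = D7.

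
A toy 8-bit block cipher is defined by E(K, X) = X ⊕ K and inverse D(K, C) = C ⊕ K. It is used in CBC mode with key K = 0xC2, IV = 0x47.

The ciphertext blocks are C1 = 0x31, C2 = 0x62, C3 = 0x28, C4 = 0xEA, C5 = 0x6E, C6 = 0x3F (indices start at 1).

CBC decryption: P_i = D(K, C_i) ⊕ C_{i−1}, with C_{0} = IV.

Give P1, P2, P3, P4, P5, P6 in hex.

P1 = 0xB4, P2 = 0x91, P3 = 0x88, P4 = 0x00, P5 = 0x46, P6 = 0x93

P1: D(K, 0x31) = 0xF3; 0xF3 ⊕ 0x47 = 0xB4.
P2: D(K, 0x62) = 0xA0; 0xA0 ⊕ 0x31 = 0x91.
P3: D(K, 0x28) = 0xEA; 0xEA ⊕ 0x62 = 0x88.
P4: D(K, 0xEA) = 0x28; 0x28 ⊕ 0x28 = 0x00.
P5: D(K, 0x6E) = 0xAC; 0xAC ⊕ 0xEA = 0x46.
P6: D(K, 0x3F) = 0xFD; 0xFD ⊕ 0x6E = 0x93.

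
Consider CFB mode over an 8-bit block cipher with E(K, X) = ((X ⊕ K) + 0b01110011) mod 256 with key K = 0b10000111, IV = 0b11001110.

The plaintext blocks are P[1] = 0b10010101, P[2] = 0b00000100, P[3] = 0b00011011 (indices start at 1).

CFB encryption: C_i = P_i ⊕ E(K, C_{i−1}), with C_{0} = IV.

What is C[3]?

C[3] = 0b00001110

C[1]: E(K, 0b11001110) = 0b10111100; 0b10010101 ⊕ 0b10111100 = 0b00101001.
C[2]: E(K, 0b00101001) = 0b00100001; 0b00000100 ⊕ 0b00100001 = 0b00100101.
C[3]: E(K, 0b00100101) = 0b00010101; 0b00011011 ⊕ 0b00010101 = 0b00001110.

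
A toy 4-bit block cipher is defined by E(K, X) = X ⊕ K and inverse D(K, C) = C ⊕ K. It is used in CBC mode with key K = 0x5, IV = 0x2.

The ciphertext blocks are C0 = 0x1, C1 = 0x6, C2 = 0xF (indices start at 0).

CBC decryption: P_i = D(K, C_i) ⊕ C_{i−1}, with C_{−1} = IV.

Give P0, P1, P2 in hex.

P0 = 0x6, P1 = 0x2, P2 = 0xC

P0: D(K, 0x1) = 0x4; 0x4 ⊕ 0x2 = 0x6.
P1: D(K, 0x6) = 0x3; 0x3 ⊕ 0x1 = 0x2.
P2: D(K, 0xF) = 0xA; 0xA ⊕ 0x6 = 0xC.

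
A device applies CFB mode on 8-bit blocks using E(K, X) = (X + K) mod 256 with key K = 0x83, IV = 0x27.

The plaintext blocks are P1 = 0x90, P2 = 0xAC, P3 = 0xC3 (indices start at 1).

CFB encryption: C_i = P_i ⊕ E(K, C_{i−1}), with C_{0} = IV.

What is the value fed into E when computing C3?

0x11

C1: E(K, 0x27) = 0xAA; 0x90 ⊕ 0xAA = 0x3A.
C2: E(K, 0x3A) = 0xBD; 0xAC ⊕ 0xBD = 0x11.
C3: E(K, 0x11) = 0x94; 0xC3 ⊕ 0x94 = 0x57.
So the input to E for block 3 is 0x11.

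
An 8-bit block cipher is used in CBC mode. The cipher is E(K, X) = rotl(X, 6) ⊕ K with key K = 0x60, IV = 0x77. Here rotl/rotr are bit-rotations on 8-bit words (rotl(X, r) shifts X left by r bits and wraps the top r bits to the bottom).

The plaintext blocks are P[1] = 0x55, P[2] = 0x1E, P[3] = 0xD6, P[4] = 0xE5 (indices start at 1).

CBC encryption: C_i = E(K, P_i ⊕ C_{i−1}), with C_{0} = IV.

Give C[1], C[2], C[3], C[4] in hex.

C[1]: P[1] ⊕ 0x77 = 0x22; E(K, 0x22) = 0xE8.
C[2]: P[2] ⊕ 0xE8 = 0xF6; E(K, 0xF6) = 0xDD.
C[3]: P[3] ⊕ 0xDD = 0x0B; E(K, 0x0B) = 0xA2.
C[4]: P[4] ⊕ 0xA2 = 0x47; E(K, 0x47) = 0xB1.

C[1] = 0xE8, C[2] = 0xDD, C[3] = 0xA2, C[4] = 0xB1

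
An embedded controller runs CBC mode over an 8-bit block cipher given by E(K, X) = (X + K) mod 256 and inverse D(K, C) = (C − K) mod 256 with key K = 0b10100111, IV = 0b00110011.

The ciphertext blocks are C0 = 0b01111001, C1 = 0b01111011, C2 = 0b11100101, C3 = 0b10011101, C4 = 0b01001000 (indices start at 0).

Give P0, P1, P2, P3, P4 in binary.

P0 = 0b11100001, P1 = 0b10101101, P2 = 0b01000101, P3 = 0b00010011, P4 = 0b00111100

CBC decryption: P_i = D(K, C_i) ⊕ C_{i−1}, with C_{−1} = IV.
P0: D(K, 0b01111001) = 0b11010010; 0b11010010 ⊕ 0b00110011 = 0b11100001.
P1: D(K, 0b01111011) = 0b11010100; 0b11010100 ⊕ 0b01111001 = 0b10101101.
P2: D(K, 0b11100101) = 0b00111110; 0b00111110 ⊕ 0b01111011 = 0b01000101.
P3: D(K, 0b10011101) = 0b11110110; 0b11110110 ⊕ 0b11100101 = 0b00010011.
P4: D(K, 0b01001000) = 0b10100001; 0b10100001 ⊕ 0b10011101 = 0b00111100.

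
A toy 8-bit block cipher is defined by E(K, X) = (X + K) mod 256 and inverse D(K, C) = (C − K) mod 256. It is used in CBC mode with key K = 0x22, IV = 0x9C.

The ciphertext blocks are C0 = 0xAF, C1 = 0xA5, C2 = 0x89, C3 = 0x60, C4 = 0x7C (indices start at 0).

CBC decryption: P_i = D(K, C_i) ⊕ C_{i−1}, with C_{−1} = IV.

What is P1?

P1: D(K, 0xA5) = 0x83; 0x83 ⊕ 0xAF = 0x2C.

P1 = 0x2C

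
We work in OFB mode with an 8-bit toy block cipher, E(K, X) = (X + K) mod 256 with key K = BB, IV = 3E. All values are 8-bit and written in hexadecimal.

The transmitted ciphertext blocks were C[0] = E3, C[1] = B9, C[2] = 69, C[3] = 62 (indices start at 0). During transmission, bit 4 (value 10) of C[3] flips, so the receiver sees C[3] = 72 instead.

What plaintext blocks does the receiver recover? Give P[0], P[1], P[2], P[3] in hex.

P[0] = 1A, P[1] = 0D, P[2] = 06, P[3] = 58

OFB decryption: S_i = E(K, S_{i−1}) with S_{−1} = IV; P_i = C_i ⊕ S_i.
Only C[3] changed, to 72. In OFB, a change in C_i flips the same bit in P_i only; the keystream is unaffected. Decrypting the received ciphertext:
P[0]: S = E(K, 3E) = F9; E3 ⊕ F9 = 1A.
P[1]: S = E(K, F9) = B4; B9 ⊕ B4 = 0D.
P[2]: S = E(K, B4) = 6F; 69 ⊕ 6F = 06.
P[3]: S = E(K, 6F) = 2A; 72 ⊕ 2A = 58.
Blocks that differ from the original plaintext: P[3].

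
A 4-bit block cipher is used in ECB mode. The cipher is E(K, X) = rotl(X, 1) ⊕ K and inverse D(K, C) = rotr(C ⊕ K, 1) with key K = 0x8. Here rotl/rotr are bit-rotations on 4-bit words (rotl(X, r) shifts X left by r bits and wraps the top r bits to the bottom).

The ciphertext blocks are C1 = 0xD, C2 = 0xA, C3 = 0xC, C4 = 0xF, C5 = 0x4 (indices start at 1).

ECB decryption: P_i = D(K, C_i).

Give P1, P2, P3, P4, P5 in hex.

P1 = 0xA, P2 = 0x1, P3 = 0x2, P4 = 0xB, P5 = 0x6

P1: D(K, 0xD) = 0xA.
P2: D(K, 0xA) = 0x1.
P3: D(K, 0xC) = 0x2.
P4: D(K, 0xF) = 0xB.
P5: D(K, 0x4) = 0x6.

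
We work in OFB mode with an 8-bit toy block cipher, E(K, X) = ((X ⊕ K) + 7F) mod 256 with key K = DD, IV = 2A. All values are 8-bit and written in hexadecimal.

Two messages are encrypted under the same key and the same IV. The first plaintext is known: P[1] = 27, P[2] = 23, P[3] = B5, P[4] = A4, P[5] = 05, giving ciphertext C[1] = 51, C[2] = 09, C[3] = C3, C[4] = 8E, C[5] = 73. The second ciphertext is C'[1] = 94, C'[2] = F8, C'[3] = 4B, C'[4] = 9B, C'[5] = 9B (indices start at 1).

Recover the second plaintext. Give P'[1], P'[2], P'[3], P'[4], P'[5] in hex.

P'[1] = E2, P'[2] = D2, P'[3] = 3D, P'[4] = B1, P'[5] = ED

In OFB with a reused IV, both messages share the same keystream S_i, so C_i ⊕ C'_i = P_i ⊕ P'_i and thus P'_i = P_i ⊕ C_i ⊕ C'_i.
P'[1]: 27 ⊕ 51 ⊕ 94 = E2.
P'[2]: 23 ⊕ 09 ⊕ F8 = D2.
P'[3]: B5 ⊕ C3 ⊕ 4B = 3D.
P'[4]: A4 ⊕ 8E ⊕ 9B = B1.
P'[5]: 05 ⊕ 73 ⊕ 9B = ED.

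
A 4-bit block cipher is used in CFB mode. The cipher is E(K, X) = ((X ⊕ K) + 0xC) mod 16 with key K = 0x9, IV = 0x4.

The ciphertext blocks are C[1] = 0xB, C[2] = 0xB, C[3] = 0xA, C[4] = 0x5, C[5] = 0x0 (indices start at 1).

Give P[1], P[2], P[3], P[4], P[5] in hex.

P[1] = 0x2, P[2] = 0x5, P[3] = 0x4, P[4] = 0xA, P[5] = 0x8

CFB decryption: P_i = C_i ⊕ E(K, C_{i−1}), with C_{0} = IV.
P[1]: E(K, 0x4) = 0x9; 0xB ⊕ 0x9 = 0x2.
P[2]: E(K, 0xB) = 0xE; 0xB ⊕ 0xE = 0x5.
P[3]: E(K, 0xB) = 0xE; 0xA ⊕ 0xE = 0x4.
P[4]: E(K, 0xA) = 0xF; 0x5 ⊕ 0xF = 0xA.
P[5]: E(K, 0x5) = 0x8; 0x0 ⊕ 0x8 = 0x8.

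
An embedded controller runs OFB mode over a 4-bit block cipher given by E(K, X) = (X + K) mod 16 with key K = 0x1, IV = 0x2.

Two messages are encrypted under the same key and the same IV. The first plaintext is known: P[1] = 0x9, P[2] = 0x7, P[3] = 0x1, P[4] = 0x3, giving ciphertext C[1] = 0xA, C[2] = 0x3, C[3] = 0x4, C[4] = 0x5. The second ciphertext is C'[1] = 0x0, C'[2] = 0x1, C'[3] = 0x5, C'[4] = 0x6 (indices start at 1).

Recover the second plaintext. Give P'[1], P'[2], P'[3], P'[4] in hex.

P'[1] = 0x3, P'[2] = 0x5, P'[3] = 0x0, P'[4] = 0x0

In OFB with a reused IV, both messages share the same keystream S_i, so C_i ⊕ C'_i = P_i ⊕ P'_i and thus P'_i = P_i ⊕ C_i ⊕ C'_i.
P'[1]: 0x9 ⊕ 0xA ⊕ 0x0 = 0x3.
P'[2]: 0x7 ⊕ 0x3 ⊕ 0x1 = 0x5.
P'[3]: 0x1 ⊕ 0x4 ⊕ 0x5 = 0x0.
P'[4]: 0x3 ⊕ 0x5 ⊕ 0x6 = 0x0.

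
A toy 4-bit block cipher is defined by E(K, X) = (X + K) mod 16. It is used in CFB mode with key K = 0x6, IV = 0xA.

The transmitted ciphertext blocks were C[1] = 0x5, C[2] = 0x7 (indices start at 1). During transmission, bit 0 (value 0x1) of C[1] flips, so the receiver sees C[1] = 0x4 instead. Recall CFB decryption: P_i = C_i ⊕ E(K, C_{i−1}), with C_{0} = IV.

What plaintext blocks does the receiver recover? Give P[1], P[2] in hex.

Only C[1] changed, to 0x4. In CFB, a change in C_i flips the same bit in P_i and garbles P_{i+1}. Decrypting the received ciphertext:
P[1]: E(K, 0xA) = 0x0; 0x4 ⊕ 0x0 = 0x4.
P[2]: E(K, 0x4) = 0xA; 0x7 ⊕ 0xA = 0xD.
Blocks that differ from the original plaintext: P[1], P[2].

P[1] = 0x4, P[2] = 0xD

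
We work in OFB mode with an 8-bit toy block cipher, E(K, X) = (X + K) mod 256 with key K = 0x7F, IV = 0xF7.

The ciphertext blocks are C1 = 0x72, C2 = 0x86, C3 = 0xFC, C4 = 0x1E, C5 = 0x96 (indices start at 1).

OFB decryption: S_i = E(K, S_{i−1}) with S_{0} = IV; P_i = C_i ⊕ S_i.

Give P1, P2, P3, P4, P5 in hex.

P1: S = E(K, 0xF7) = 0x76; 0x72 ⊕ 0x76 = 0x04.
P2: S = E(K, 0x76) = 0xF5; 0x86 ⊕ 0xF5 = 0x73.
P3: S = E(K, 0xF5) = 0x74; 0xFC ⊕ 0x74 = 0x88.
P4: S = E(K, 0x74) = 0xF3; 0x1E ⊕ 0xF3 = 0xED.
P5: S = E(K, 0xF3) = 0x72; 0x96 ⊕ 0x72 = 0xE4.

P1 = 0x04, P2 = 0x73, P3 = 0x88, P4 = 0xED, P5 = 0xE4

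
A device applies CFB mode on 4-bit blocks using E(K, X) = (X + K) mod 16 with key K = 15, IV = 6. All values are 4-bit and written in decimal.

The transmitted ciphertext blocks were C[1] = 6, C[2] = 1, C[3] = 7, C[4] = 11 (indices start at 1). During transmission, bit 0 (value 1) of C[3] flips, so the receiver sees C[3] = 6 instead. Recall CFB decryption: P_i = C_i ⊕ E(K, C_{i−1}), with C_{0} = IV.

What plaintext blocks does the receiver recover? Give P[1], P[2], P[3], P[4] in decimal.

P[1] = 3, P[2] = 4, P[3] = 6, P[4] = 14

Only C[3] changed, to 6. In CFB, a change in C_i flips the same bit in P_i and garbles P_{i+1}. Decrypting the received ciphertext:
P[1]: E(K, 6) = 5; 6 ⊕ 5 = 3.
P[2]: E(K, 6) = 5; 1 ⊕ 5 = 4.
P[3]: E(K, 1) = 0; 6 ⊕ 0 = 6.
P[4]: E(K, 6) = 5; 11 ⊕ 5 = 14.
Blocks that differ from the original plaintext: P[3], P[4].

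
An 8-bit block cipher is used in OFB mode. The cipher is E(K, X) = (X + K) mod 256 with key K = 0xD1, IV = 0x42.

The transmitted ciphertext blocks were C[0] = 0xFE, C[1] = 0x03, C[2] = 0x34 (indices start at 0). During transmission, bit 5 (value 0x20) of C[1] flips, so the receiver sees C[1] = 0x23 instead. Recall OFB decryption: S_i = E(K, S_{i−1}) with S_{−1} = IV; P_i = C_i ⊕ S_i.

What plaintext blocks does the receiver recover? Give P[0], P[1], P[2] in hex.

P[0] = 0xED, P[1] = 0xC7, P[2] = 0x81

Only C[1] changed, to 0x23. In OFB, a change in C_i flips the same bit in P_i only; the keystream is unaffected. Decrypting the received ciphertext:
P[0]: S = E(K, 0x42) = 0x13; 0xFE ⊕ 0x13 = 0xED.
P[1]: S = E(K, 0x13) = 0xE4; 0x23 ⊕ 0xE4 = 0xC7.
P[2]: S = E(K, 0xE4) = 0xB5; 0x34 ⊕ 0xB5 = 0x81.
Blocks that differ from the original plaintext: P[1].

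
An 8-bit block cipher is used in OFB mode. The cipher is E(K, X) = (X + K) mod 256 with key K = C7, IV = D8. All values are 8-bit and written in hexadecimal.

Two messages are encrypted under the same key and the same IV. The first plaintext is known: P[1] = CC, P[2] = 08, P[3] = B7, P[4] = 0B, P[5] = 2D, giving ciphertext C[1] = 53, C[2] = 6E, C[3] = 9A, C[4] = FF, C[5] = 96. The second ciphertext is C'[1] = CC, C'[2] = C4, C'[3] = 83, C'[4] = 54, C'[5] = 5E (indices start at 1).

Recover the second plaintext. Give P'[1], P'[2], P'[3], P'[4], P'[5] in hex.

In OFB with a reused IV, both messages share the same keystream S_i, so C_i ⊕ C'_i = P_i ⊕ P'_i and thus P'_i = P_i ⊕ C_i ⊕ C'_i.
P'[1]: CC ⊕ 53 ⊕ CC = 53.
P'[2]: 08 ⊕ 6E ⊕ C4 = A2.
P'[3]: B7 ⊕ 9A ⊕ 83 = AE.
P'[4]: 0B ⊕ FF ⊕ 54 = A0.
P'[5]: 2D ⊕ 96 ⊕ 5E = E5.

P'[1] = 53, P'[2] = A2, P'[3] = AE, P'[4] = A0, P'[5] = E5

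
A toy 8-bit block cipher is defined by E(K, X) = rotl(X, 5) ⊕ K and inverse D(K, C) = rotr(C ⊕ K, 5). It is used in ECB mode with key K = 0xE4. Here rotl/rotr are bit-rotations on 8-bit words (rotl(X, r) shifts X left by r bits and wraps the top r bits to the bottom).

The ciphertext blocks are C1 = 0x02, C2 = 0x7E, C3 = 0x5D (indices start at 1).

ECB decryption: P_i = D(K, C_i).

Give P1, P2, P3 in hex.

P1 = 0x37, P2 = 0xD4, P3 = 0xCD

P1: D(K, 0x02) = 0x37.
P2: D(K, 0x7E) = 0xD4.
P3: D(K, 0x5D) = 0xCD.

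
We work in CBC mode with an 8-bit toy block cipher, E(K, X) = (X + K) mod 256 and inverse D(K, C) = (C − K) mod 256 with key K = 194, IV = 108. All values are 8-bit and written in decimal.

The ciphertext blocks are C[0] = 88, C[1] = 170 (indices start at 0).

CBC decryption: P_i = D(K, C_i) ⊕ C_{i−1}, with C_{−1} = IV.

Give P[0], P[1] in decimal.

P[0] = 250, P[1] = 176

P[0]: D(K, 88) = 150; 150 ⊕ 108 = 250.
P[1]: D(K, 170) = 232; 232 ⊕ 88 = 176.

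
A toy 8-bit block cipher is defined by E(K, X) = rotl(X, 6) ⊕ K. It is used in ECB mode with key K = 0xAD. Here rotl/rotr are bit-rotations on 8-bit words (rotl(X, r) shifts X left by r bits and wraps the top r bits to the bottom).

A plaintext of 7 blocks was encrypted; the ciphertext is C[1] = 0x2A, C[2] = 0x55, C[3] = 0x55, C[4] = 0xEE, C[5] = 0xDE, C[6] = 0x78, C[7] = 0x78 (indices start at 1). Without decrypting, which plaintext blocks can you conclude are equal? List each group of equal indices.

ECB encrypts each block independently with the same key, so equal ciphertext blocks imply equal plaintext blocks.
C[2] = C[3] = 0x55, so P[2] = P[3].
C[6] = C[7] = 0x78, so P[6] = P[7].

P[2] = P[3]; P[6] = P[7]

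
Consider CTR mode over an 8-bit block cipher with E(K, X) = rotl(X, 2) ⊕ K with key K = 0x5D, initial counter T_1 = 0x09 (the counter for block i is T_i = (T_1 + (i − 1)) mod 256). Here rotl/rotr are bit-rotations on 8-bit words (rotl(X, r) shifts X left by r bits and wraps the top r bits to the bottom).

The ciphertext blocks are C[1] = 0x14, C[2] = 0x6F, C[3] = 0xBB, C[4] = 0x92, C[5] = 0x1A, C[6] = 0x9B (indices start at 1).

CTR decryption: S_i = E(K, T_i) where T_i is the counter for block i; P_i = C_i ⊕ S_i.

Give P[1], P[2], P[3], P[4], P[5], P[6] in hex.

P[1] = 0x6D, P[2] = 0x1A, P[3] = 0xCA, P[4] = 0xFF, P[5] = 0x73, P[6] = 0xFE

P[1]: T = 0x09, S = E(K, T) = 0x79; 0x14 ⊕ 0x79 = 0x6D.
P[2]: T = 0x0A, S = E(K, T) = 0x75; 0x6F ⊕ 0x75 = 0x1A.
P[3]: T = 0x0B, S = E(K, T) = 0x71; 0xBB ⊕ 0x71 = 0xCA.
P[4]: T = 0x0C, S = E(K, T) = 0x6D; 0x92 ⊕ 0x6D = 0xFF.
P[5]: T = 0x0D, S = E(K, T) = 0x69; 0x1A ⊕ 0x69 = 0x73.
P[6]: T = 0x0E, S = E(K, T) = 0x65; 0x9B ⊕ 0x65 = 0xFE.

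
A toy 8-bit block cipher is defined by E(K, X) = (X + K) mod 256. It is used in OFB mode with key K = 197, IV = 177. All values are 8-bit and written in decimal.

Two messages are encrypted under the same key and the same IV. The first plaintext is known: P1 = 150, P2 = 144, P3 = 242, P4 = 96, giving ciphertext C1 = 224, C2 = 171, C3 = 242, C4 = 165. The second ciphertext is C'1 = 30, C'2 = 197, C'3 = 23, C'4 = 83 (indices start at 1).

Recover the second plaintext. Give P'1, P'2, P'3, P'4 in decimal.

In OFB with a reused IV, both messages share the same keystream S_i, so C_i ⊕ C'_i = P_i ⊕ P'_i and thus P'_i = P_i ⊕ C_i ⊕ C'_i.
P'1: 150 ⊕ 224 ⊕ 30 = 104.
P'2: 144 ⊕ 171 ⊕ 197 = 254.
P'3: 242 ⊕ 242 ⊕ 23 = 23.
P'4: 96 ⊕ 165 ⊕ 83 = 150.

P'1 = 104, P'2 = 254, P'3 = 23, P'4 = 150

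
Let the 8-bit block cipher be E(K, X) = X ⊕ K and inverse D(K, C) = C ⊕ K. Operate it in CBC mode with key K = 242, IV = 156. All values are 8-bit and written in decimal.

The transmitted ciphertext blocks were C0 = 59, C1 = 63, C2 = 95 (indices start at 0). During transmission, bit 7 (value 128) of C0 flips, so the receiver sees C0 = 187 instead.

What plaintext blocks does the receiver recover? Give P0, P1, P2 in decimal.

CBC decryption: P_i = D(K, C_i) ⊕ C_{i−1}, with C_{−1} = IV.
Only C0 changed, to 187. In CBC, a change in C_i garbles P_i and flips the same bit in P_{i+1}. Decrypting the received ciphertext:
P0: D(K, 187) = 73; 73 ⊕ 156 = 213.
P1: D(K, 63) = 205; 205 ⊕ 187 = 118.
P2: D(K, 95) = 173; 173 ⊕ 63 = 146.
Blocks that differ from the original plaintext: P0, P1.

P0 = 213, P1 = 118, P2 = 146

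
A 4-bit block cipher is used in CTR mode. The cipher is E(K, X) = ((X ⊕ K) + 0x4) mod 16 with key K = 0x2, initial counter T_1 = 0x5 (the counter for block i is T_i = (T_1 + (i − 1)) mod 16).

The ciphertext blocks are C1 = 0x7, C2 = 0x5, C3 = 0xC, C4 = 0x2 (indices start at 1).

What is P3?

CTR decryption: S_i = E(K, T_i) where T_i is the counter for block i; P_i = C_i ⊕ S_i.
P3: T = 0x7, S = E(K, T) = 0x9; 0xC ⊕ 0x9 = 0x5.

P3 = 0x5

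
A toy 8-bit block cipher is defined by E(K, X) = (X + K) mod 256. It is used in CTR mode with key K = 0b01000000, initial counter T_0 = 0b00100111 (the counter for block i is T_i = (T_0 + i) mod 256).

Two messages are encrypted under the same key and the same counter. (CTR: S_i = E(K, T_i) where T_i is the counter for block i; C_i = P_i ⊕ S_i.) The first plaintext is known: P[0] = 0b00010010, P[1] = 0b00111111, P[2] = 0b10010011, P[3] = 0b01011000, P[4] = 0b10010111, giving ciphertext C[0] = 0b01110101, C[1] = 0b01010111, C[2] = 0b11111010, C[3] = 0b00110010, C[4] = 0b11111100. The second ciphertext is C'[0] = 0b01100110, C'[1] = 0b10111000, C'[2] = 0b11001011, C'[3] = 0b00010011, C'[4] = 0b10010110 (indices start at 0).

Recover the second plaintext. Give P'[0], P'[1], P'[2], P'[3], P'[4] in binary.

P'[0] = 0b00000001, P'[1] = 0b11010000, P'[2] = 0b10100010, P'[3] = 0b01111001, P'[4] = 0b11111101

In CTR with a reused counter, both messages share the same keystream S_i, so C_i ⊕ C'_i = P_i ⊕ P'_i and thus P'_i = P_i ⊕ C_i ⊕ C'_i.
P'[0]: 0b00010010 ⊕ 0b01110101 ⊕ 0b01100110 = 0b00000001.
P'[1]: 0b00111111 ⊕ 0b01010111 ⊕ 0b10111000 = 0b11010000.
P'[2]: 0b10010011 ⊕ 0b11111010 ⊕ 0b11001011 = 0b10100010.
P'[3]: 0b01011000 ⊕ 0b00110010 ⊕ 0b00010011 = 0b01111001.
P'[4]: 0b10010111 ⊕ 0b11111100 ⊕ 0b10010110 = 0b11111101.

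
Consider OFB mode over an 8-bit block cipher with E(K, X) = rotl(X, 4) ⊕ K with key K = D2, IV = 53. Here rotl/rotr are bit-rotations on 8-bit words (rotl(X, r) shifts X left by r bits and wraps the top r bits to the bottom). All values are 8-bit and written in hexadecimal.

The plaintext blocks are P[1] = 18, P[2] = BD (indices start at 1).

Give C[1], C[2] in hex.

OFB encryption: S_i = E(K, S_{i−1}) with S_{0} = IV; C_i = P_i ⊕ S_i.
C[1]: S = E(K, 53) = E7; 18 ⊕ E7 = FF.
C[2]: S = E(K, E7) = AC; BD ⊕ AC = 11.

C[1] = FF, C[2] = 11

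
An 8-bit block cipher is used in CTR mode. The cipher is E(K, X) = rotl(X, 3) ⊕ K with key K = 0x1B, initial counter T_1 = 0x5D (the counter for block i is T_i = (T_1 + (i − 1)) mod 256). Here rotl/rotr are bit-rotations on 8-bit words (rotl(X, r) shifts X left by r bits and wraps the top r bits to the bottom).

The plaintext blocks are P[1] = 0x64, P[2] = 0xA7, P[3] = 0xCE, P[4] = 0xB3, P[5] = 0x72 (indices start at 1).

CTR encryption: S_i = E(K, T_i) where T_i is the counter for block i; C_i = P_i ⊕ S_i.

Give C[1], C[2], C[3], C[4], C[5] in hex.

C[1] = 0x95, C[2] = 0x4E, C[3] = 0x2F, C[4] = 0xAB, C[5] = 0x62

C[1]: T = 0x5D, S = E(K, T) = 0xF1; 0x64 ⊕ 0xF1 = 0x95.
C[2]: T = 0x5E, S = E(K, T) = 0xE9; 0xA7 ⊕ 0xE9 = 0x4E.
C[3]: T = 0x5F, S = E(K, T) = 0xE1; 0xCE ⊕ 0xE1 = 0x2F.
C[4]: T = 0x60, S = E(K, T) = 0x18; 0xB3 ⊕ 0x18 = 0xAB.
C[5]: T = 0x61, S = E(K, T) = 0x10; 0x72 ⊕ 0x10 = 0x62.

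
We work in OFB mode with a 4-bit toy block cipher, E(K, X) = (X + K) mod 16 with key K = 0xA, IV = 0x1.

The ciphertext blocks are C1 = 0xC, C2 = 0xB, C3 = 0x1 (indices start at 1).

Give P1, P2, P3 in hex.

OFB decryption: S_i = E(K, S_{i−1}) with S_{0} = IV; P_i = C_i ⊕ S_i.
P1: S = E(K, 0x1) = 0xB; 0xC ⊕ 0xB = 0x7.
P2: S = E(K, 0xB) = 0x5; 0xB ⊕ 0x5 = 0xE.
P3: S = E(K, 0x5) = 0xF; 0x1 ⊕ 0xF = 0xE.

P1 = 0x7, P2 = 0xE, P3 = 0xE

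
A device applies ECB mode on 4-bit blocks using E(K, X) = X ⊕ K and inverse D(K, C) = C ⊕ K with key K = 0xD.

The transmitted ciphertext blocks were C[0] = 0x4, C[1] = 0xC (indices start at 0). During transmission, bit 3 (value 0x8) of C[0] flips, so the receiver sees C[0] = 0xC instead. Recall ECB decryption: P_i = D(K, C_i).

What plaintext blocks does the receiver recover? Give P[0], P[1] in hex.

Only C[0] changed, to 0xC. In ECB, a change in C_i affects only P_i. Decrypting the received ciphertext:
P[0]: D(K, 0xC) = 0x1.
P[1]: D(K, 0xC) = 0x1.
Blocks that differ from the original plaintext: P[0].

P[0] = 0x1, P[1] = 0x1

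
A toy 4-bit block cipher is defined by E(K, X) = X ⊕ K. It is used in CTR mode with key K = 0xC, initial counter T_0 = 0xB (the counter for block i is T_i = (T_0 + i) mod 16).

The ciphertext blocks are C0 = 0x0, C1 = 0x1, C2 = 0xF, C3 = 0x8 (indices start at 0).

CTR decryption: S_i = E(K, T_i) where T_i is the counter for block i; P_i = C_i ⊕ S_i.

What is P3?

P3 = 0xA

P3: T = 0xE, S = E(K, T) = 0x2; 0x8 ⊕ 0x2 = 0xA.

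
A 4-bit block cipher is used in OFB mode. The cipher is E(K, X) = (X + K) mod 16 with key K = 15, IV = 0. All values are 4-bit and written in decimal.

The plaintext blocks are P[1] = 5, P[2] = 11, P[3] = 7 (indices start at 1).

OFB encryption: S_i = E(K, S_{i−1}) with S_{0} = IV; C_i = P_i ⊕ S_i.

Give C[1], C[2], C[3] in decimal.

C[1] = 10, C[2] = 5, C[3] = 10

C[1]: S = E(K, 0) = 15; 5 ⊕ 15 = 10.
C[2]: S = E(K, 15) = 14; 11 ⊕ 14 = 5.
C[3]: S = E(K, 14) = 13; 7 ⊕ 13 = 10.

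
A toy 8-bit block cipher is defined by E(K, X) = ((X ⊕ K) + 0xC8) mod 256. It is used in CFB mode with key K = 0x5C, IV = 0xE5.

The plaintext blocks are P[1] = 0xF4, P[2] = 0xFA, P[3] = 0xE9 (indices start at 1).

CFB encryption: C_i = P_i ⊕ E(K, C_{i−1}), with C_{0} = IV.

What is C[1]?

C[1] = 0x75

C[1]: E(K, 0xE5) = 0x81; 0xF4 ⊕ 0x81 = 0x75.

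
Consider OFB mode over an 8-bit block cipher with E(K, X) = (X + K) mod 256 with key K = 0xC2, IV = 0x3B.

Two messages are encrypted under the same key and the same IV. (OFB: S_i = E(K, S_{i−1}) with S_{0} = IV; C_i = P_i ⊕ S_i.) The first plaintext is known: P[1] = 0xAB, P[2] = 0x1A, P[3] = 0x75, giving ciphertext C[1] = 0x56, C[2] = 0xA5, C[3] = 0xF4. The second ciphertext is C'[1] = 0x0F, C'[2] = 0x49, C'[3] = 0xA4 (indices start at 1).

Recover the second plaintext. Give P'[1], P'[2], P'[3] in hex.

In OFB with a reused IV, both messages share the same keystream S_i, so C_i ⊕ C'_i = P_i ⊕ P'_i and thus P'_i = P_i ⊕ C_i ⊕ C'_i.
P'[1]: 0xAB ⊕ 0x56 ⊕ 0x0F = 0xF2.
P'[2]: 0x1A ⊕ 0xA5 ⊕ 0x49 = 0xF6.
P'[3]: 0x75 ⊕ 0xF4 ⊕ 0xA4 = 0x25.

P'[1] = 0xF2, P'[2] = 0xF6, P'[3] = 0x25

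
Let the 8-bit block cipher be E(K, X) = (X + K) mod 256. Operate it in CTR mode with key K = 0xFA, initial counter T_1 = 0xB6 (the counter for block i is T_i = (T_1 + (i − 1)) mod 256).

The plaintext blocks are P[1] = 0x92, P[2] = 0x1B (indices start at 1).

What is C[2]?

C[2] = 0xAA

CTR encryption: S_i = E(K, T_i) where T_i is the counter for block i; C_i = P_i ⊕ S_i.
C[1]: T = 0xB6, S = E(K, T) = 0xB0; 0x92 ⊕ 0xB0 = 0x22.
C[2]: T = 0xB7, S = E(K, T) = 0xB1; 0x1B ⊕ 0xB1 = 0xAA.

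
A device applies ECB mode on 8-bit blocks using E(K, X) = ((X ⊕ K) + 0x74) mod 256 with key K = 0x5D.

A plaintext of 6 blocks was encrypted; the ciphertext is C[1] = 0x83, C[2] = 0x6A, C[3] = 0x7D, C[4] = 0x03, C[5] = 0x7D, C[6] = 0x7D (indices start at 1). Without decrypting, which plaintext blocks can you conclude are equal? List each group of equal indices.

ECB encrypts each block independently with the same key, so equal ciphertext blocks imply equal plaintext blocks.
C[3] = C[5] = C[6] = 0x7D, so P[3] = P[5] = P[6].

P[3] = P[5] = P[6]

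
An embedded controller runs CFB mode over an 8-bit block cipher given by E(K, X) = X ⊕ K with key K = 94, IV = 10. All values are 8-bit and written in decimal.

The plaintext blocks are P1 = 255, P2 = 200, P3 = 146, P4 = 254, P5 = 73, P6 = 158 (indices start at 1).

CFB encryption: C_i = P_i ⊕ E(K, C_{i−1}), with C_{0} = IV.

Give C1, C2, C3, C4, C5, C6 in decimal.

C1: E(K, 10) = 84; 255 ⊕ 84 = 171.
C2: E(K, 171) = 245; 200 ⊕ 245 = 61.
C3: E(K, 61) = 99; 146 ⊕ 99 = 241.
C4: E(K, 241) = 175; 254 ⊕ 175 = 81.
C5: E(K, 81) = 15; 73 ⊕ 15 = 70.
C6: E(K, 70) = 24; 158 ⊕ 24 = 134.

C1 = 171, C2 = 61, C3 = 241, C4 = 81, C5 = 70, C6 = 134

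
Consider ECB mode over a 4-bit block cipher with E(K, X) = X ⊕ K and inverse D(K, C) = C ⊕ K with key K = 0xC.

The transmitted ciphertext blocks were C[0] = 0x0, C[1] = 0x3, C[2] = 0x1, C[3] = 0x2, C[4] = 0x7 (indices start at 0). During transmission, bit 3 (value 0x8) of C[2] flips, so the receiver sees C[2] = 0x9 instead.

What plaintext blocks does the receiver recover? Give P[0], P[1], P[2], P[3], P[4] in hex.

ECB decryption: P_i = D(K, C_i).
Only C[2] changed, to 0x9. In ECB, a change in C_i affects only P_i. Decrypting the received ciphertext:
P[0]: D(K, 0x0) = 0xC.
P[1]: D(K, 0x3) = 0xF.
P[2]: D(K, 0x9) = 0x5.
P[3]: D(K, 0x2) = 0xE.
P[4]: D(K, 0x7) = 0xB.
Blocks that differ from the original plaintext: P[2].

P[0] = 0xC, P[1] = 0xF, P[2] = 0x5, P[3] = 0xE, P[4] = 0xB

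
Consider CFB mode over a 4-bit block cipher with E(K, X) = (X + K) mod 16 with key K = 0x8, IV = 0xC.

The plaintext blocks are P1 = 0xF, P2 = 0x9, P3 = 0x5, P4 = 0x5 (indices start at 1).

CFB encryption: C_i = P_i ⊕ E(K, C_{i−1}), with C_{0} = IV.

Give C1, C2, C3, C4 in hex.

C1: E(K, 0xC) = 0x4; 0xF ⊕ 0x4 = 0xB.
C2: E(K, 0xB) = 0x3; 0x9 ⊕ 0x3 = 0xA.
C3: E(K, 0xA) = 0x2; 0x5 ⊕ 0x2 = 0x7.
C4: E(K, 0x7) = 0xF; 0x5 ⊕ 0xF = 0xA.

C1 = 0xB, C2 = 0xA, C3 = 0x7, C4 = 0xA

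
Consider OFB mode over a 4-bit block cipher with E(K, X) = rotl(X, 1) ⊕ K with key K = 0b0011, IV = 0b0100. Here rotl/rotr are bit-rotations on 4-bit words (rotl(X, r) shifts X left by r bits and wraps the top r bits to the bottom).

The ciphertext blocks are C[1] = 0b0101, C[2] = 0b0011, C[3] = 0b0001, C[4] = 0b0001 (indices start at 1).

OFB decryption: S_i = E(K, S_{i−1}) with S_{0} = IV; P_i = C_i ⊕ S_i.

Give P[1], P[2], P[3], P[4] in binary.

P[1]: S = E(K, 0b0100) = 0b1011; 0b0101 ⊕ 0b1011 = 0b1110.
P[2]: S = E(K, 0b1011) = 0b0100; 0b0011 ⊕ 0b0100 = 0b0111.
P[3]: S = E(K, 0b0100) = 0b1011; 0b0001 ⊕ 0b1011 = 0b1010.
P[4]: S = E(K, 0b1011) = 0b0100; 0b0001 ⊕ 0b0100 = 0b0101.

P[1] = 0b1110, P[2] = 0b0111, P[3] = 0b1010, P[4] = 0b0101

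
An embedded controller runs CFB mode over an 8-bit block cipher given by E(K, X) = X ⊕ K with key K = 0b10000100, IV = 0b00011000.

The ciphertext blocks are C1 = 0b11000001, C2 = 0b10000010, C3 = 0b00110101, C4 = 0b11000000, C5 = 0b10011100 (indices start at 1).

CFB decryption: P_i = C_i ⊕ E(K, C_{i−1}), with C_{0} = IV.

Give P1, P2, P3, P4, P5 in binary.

P1: E(K, 0b00011000) = 0b10011100; 0b11000001 ⊕ 0b10011100 = 0b01011101.
P2: E(K, 0b11000001) = 0b01000101; 0b10000010 ⊕ 0b01000101 = 0b11000111.
P3: E(K, 0b10000010) = 0b00000110; 0b00110101 ⊕ 0b00000110 = 0b00110011.
P4: E(K, 0b00110101) = 0b10110001; 0b11000000 ⊕ 0b10110001 = 0b01110001.
P5: E(K, 0b11000000) = 0b01000100; 0b10011100 ⊕ 0b01000100 = 0b11011000.

P1 = 0b01011101, P2 = 0b11000111, P3 = 0b00110011, P4 = 0b01110001, P5 = 0b11011000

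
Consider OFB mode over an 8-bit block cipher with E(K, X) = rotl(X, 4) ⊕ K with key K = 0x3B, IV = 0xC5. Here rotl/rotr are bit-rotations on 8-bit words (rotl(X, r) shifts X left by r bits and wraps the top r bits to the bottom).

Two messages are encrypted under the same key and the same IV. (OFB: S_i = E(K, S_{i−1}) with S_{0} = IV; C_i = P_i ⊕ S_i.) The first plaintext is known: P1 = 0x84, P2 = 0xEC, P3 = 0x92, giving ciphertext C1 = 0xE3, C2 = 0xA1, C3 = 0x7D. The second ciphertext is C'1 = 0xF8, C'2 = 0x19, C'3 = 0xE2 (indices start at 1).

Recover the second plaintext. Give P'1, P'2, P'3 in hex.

In OFB with a reused IV, both messages share the same keystream S_i, so C_i ⊕ C'_i = P_i ⊕ P'_i and thus P'_i = P_i ⊕ C_i ⊕ C'_i.
P'1: 0x84 ⊕ 0xE3 ⊕ 0xF8 = 0x9F.
P'2: 0xEC ⊕ 0xA1 ⊕ 0x19 = 0x54.
P'3: 0x92 ⊕ 0x7D ⊕ 0xE2 = 0x0D.

P'1 = 0x9F, P'2 = 0x54, P'3 = 0x0D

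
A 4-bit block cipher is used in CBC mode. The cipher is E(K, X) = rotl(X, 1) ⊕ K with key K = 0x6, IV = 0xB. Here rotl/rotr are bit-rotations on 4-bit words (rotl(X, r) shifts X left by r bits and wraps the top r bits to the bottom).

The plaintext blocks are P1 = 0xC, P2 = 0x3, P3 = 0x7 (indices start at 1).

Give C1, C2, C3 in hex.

C1 = 0x8, C2 = 0x1, C3 = 0xA

CBC encryption: C_i = E(K, P_i ⊕ C_{i−1}), with C_{0} = IV.
C1: P1 ⊕ 0xB = 0x7; E(K, 0x7) = 0x8.
C2: P2 ⊕ 0x8 = 0xB; E(K, 0xB) = 0x1.
C3: P3 ⊕ 0x1 = 0x6; E(K, 0x6) = 0xA.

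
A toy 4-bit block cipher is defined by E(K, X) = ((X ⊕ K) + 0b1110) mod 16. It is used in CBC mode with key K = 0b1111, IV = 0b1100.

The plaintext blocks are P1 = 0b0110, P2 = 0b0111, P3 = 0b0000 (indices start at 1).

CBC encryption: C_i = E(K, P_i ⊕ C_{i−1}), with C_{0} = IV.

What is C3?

C3 = 0b0100

C1: P1 ⊕ 0b1100 = 0b1010; E(K, 0b1010) = 0b0011.
C2: P2 ⊕ 0b0011 = 0b0100; E(K, 0b0100) = 0b1001.
C3: P3 ⊕ 0b1001 = 0b1001; E(K, 0b1001) = 0b0100.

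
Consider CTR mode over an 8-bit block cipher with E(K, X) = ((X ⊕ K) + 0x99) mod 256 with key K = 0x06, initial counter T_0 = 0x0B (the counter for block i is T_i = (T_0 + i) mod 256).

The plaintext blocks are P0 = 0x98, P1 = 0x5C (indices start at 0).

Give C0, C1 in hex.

C0 = 0x3E, C1 = 0xFF

CTR encryption: S_i = E(K, T_i) where T_i is the counter for block i; C_i = P_i ⊕ S_i.
C0: T = 0x0B, S = E(K, T) = 0xA6; 0x98 ⊕ 0xA6 = 0x3E.
C1: T = 0x0C, S = E(K, T) = 0xA3; 0x5C ⊕ 0xA3 = 0xFF.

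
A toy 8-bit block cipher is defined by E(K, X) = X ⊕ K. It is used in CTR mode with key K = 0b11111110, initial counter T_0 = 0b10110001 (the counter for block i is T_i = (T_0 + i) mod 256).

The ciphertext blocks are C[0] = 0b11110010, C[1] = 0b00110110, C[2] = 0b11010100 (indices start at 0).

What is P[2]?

CTR decryption: S_i = E(K, T_i) where T_i is the counter for block i; P_i = C_i ⊕ S_i.
P[2]: T = 0b10110011, S = E(K, T) = 0b01001101; 0b11010100 ⊕ 0b01001101 = 0b10011001.

P[2] = 0b10011001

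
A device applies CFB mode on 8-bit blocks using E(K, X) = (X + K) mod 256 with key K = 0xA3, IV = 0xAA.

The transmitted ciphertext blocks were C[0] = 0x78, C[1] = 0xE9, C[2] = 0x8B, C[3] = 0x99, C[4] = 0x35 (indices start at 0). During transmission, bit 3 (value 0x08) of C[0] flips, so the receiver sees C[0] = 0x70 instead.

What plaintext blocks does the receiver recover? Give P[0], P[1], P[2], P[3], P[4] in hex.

CFB decryption: P_i = C_i ⊕ E(K, C_{i−1}), with C_{−1} = IV.
Only C[0] changed, to 0x70. In CFB, a change in C_i flips the same bit in P_i and garbles P_{i+1}. Decrypting the received ciphertext:
P[0]: E(K, 0xAA) = 0x4D; 0x70 ⊕ 0x4D = 0x3D.
P[1]: E(K, 0x70) = 0x13; 0xE9 ⊕ 0x13 = 0xFA.
P[2]: E(K, 0xE9) = 0x8C; 0x8B ⊕ 0x8C = 0x07.
P[3]: E(K, 0x8B) = 0x2E; 0x99 ⊕ 0x2E = 0xB7.
P[4]: E(K, 0x99) = 0x3C; 0x35 ⊕ 0x3C = 0x09.
Blocks that differ from the original plaintext: P[0], P[1].

P[0] = 0x3D, P[1] = 0xFA, P[2] = 0x07, P[3] = 0xB7, P[4] = 0x09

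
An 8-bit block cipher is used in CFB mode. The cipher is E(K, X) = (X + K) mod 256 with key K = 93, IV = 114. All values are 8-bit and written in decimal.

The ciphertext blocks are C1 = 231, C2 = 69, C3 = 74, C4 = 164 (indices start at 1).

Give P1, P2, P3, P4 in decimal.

P1 = 40, P2 = 1, P3 = 232, P4 = 3

CFB decryption: P_i = C_i ⊕ E(K, C_{i−1}), with C_{0} = IV.
P1: E(K, 114) = 207; 231 ⊕ 207 = 40.
P2: E(K, 231) = 68; 69 ⊕ 68 = 1.
P3: E(K, 69) = 162; 74 ⊕ 162 = 232.
P4: E(K, 74) = 167; 164 ⊕ 167 = 3.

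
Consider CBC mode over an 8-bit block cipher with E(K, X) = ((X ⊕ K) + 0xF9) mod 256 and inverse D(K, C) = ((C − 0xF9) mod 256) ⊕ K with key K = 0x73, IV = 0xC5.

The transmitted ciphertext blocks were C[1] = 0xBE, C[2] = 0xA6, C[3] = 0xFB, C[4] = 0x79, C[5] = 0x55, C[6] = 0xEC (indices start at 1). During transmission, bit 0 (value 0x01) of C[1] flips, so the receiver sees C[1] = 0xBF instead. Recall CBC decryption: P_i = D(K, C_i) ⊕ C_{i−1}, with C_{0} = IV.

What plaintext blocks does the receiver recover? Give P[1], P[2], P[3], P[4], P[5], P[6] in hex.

P[1] = 0x70, P[2] = 0x61, P[3] = 0xD7, P[4] = 0x08, P[5] = 0x56, P[6] = 0xD5

Only C[1] changed, to 0xBF. In CBC, a change in C_i garbles P_i and flips the same bit in P_{i+1}. Decrypting the received ciphertext:
P[1]: D(K, 0xBF) = 0xB5; 0xB5 ⊕ 0xC5 = 0x70.
P[2]: D(K, 0xA6) = 0xDE; 0xDE ⊕ 0xBF = 0x61.
P[3]: D(K, 0xFB) = 0x71; 0x71 ⊕ 0xA6 = 0xD7.
P[4]: D(K, 0x79) = 0xF3; 0xF3 ⊕ 0xFB = 0x08.
P[5]: D(K, 0x55) = 0x2F; 0x2F ⊕ 0x79 = 0x56.
P[6]: D(K, 0xEC) = 0x80; 0x80 ⊕ 0x55 = 0xD5.
Blocks that differ from the original plaintext: P[1], P[2].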